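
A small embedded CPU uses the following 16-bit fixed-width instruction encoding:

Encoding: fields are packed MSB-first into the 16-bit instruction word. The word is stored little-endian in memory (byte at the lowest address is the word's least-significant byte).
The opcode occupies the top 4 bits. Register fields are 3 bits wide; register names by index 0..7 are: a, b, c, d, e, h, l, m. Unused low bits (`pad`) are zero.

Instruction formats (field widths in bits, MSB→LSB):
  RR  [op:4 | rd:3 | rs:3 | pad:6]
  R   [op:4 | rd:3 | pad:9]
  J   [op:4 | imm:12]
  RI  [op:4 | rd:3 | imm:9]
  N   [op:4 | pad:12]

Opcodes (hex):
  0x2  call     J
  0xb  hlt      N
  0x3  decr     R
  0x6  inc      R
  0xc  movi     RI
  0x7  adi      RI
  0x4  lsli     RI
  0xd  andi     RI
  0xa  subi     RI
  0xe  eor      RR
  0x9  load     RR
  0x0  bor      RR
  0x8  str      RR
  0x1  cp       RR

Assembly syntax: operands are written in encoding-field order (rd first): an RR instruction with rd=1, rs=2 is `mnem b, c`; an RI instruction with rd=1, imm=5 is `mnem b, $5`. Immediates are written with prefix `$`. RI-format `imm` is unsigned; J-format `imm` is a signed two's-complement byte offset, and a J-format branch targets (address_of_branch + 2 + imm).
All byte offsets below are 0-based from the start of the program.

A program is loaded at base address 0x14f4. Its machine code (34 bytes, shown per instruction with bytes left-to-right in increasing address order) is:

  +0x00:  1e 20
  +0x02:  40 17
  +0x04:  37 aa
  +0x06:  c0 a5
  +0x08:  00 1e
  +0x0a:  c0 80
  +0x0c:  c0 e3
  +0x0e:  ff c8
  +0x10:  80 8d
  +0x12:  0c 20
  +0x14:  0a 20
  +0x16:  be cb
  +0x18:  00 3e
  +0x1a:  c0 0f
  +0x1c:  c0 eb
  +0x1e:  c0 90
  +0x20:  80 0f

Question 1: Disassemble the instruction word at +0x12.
call $12

[12] 0c 20 → 0x200c
  opcode bits[15:12]=0x2: call/J
  [11:0] imm=12 = $12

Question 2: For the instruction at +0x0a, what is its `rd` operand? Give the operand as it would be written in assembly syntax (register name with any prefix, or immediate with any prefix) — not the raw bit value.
@+0a  little-endian(c0 80) = 0x80c0
  op=0x80c0>>12=0x8 ⇒ str (RR)
  rd@[11:9]=0x0 ⇒ a
  rs@[8:6]=0x3 ⇒ d

a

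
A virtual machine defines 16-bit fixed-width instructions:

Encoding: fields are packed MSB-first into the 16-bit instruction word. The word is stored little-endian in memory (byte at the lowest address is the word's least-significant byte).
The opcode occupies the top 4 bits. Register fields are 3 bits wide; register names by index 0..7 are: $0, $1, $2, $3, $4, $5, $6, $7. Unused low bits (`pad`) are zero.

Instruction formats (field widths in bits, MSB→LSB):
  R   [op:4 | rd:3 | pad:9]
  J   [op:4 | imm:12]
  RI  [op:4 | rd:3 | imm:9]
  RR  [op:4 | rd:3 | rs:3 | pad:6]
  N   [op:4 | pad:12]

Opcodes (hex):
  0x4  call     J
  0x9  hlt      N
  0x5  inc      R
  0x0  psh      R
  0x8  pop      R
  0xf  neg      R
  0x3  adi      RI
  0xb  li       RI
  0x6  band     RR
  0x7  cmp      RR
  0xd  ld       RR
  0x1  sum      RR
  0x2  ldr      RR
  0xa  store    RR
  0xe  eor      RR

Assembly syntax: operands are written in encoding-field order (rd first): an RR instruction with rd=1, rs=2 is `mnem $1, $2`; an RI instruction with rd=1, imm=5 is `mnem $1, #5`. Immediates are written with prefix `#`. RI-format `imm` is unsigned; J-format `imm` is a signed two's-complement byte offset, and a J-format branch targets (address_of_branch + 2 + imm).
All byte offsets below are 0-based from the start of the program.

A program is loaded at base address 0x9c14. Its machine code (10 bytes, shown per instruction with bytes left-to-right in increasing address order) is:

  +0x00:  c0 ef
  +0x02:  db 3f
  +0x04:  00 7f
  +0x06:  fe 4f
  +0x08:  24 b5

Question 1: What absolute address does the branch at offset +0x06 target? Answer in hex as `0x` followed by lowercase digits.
0x9c1a

@+06  little-endian(fe 4f) = 0x4ffe
  opcode bits[15:12]=0x4: call/J
  imm: (w>>0)&0xfff=0xffe (s12→-2) → #-2
  target = base 0x9c14 + off 0x06 + 2 + imm -2 = 0x9c1a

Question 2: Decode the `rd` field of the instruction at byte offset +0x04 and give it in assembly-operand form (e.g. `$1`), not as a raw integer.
off 0x04: read 00 7f as little → 0x7f00
  opcode bits[15:12]=0x7: cmp/RR
  rd: (w>>9)&0x7=0x7 → $7
  rs: (w>>6)&0x7=0x4 → $4

$7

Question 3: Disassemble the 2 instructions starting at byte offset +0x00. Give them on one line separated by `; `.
eor $7, $7; adi $7, #475

off 0x00: read c0 ef as little → 0xefc0
  opcode bits[15:12]=0xe: eor/RR
  rd: (w>>9)&0x7=0x7 → $7
  rs: (w>>6)&0x7=0x7 → $7
off 0x02: read db 3f as little → 0x3fdb
  opcode bits[15:12]=0x3: adi/RI
  rd: (w>>9)&0x7=0x7 → $7
  imm: (w>>0)&0x1ff=0x1db → #475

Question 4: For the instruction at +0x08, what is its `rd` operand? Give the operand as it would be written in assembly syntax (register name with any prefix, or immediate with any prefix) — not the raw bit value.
$2

@+08  little-endian(24 b5) = 0xb524
  top 4b → 0xb → li [RI]
  rd: (w>>9)&0x7=0x2 → $2
  imm: (w>>0)&0x1ff=0x124 → #292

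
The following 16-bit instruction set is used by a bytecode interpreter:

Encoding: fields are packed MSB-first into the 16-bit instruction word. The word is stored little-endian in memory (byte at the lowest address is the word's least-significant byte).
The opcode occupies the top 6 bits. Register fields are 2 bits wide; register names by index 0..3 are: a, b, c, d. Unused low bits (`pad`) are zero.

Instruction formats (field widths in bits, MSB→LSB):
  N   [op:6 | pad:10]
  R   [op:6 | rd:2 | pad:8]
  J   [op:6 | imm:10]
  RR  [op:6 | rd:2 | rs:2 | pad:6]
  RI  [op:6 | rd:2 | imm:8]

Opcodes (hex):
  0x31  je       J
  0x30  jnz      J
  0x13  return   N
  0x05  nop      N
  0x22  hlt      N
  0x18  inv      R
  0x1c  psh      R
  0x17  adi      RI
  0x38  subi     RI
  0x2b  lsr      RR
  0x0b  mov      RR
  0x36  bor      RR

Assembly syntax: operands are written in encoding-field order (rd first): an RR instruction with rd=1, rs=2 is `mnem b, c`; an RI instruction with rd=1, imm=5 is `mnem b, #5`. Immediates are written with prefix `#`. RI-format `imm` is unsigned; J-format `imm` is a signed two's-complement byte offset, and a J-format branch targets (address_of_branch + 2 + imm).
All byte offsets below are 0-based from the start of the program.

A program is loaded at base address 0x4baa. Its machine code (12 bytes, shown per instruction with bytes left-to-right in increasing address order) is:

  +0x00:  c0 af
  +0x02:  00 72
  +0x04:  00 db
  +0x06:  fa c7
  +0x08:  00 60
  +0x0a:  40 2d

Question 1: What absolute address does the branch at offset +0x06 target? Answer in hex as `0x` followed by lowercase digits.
0x4bac

@+06  little-endian(fa c7) = 0xc7fa
  op=0xc7fa>>10=0x31 ⇒ je (J)
  [9:0] imm=1018 (s10→-6) = #-6
  target = base 0x4baa + off 0x06 + 2 + imm -6 = 0x4bac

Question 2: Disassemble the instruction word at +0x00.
lsr d, d

[00] c0 af → 0xafc0
  op=0xafc0>>10=0x2b ⇒ lsr (RR)
  rd@[9:8]=0x3 ⇒ d
  rs@[7:6]=0x3 ⇒ d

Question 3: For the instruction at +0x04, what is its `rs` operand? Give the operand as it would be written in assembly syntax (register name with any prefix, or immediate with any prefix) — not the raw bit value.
+0x04: 00 db ⇒ word 0xdb00 (little)
  op=0xdb00>>10=0x36 ⇒ bor (RR)
  rd: (w>>8)&0x3=0x3 → d
  rs: (w>>6)&0x3=0x0 → a

a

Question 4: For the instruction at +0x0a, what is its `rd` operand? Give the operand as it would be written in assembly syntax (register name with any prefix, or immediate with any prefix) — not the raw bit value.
b

+0x0a: 40 2d ⇒ word 0x2d40 (little)
  op=0x2d40>>10=0xb ⇒ mov (RR)
  rd@[9:8]=0x1 ⇒ b
  rs@[7:6]=0x1 ⇒ b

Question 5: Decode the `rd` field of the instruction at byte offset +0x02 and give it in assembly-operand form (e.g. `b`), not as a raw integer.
+0x02: 00 72 ⇒ word 0x7200 (little)
  opcode bits[15:10]=0x1c: psh/R
  rd: (w>>8)&0x3=0x2 → c

c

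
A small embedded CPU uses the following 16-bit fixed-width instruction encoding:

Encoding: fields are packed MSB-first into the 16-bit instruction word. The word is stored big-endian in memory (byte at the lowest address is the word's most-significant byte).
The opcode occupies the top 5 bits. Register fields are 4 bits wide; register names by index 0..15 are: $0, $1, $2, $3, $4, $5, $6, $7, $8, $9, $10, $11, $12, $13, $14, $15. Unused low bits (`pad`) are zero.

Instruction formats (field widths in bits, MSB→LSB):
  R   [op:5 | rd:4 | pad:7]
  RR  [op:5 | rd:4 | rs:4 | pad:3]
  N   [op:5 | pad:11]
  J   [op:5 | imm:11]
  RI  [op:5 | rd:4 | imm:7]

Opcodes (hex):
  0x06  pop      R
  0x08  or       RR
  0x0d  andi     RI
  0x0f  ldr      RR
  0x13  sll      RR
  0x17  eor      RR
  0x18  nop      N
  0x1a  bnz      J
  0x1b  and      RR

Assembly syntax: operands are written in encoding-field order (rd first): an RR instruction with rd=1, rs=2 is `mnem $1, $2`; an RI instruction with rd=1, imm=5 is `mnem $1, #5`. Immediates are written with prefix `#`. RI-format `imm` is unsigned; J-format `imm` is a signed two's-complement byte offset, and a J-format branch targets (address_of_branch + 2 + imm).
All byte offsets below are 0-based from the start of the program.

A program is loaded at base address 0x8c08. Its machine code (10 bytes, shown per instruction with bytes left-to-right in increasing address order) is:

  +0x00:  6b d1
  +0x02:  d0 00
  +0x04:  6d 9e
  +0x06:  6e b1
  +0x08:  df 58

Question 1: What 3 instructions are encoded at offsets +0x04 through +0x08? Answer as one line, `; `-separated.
[04] 6d 9e → 0x6d9e
  top 5b → 0xd → andi [RI]
  rd@[10:7]=0xb ⇒ $11
  imm@[6:0]=0x1e ⇒ #30
[06] 6e b1 → 0x6eb1
  top 5b → 0xd → andi [RI]
  rd@[10:7]=0xd ⇒ $13
  imm@[6:0]=0x31 ⇒ #49
[08] df 58 → 0xdf58
  top 5b → 0x1b → and [RR]
  rd@[10:7]=0xe ⇒ $14
  rs@[6:3]=0xb ⇒ $11

andi $11, #30; andi $13, #49; and $14, $11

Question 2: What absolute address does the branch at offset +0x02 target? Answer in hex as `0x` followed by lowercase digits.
[02] d0 00 → 0xd000
  top 5b → 0x1a → bnz [J]
  imm: (w>>0)&0x7ff=0x0 → #0
  target = base 0x8c08 + off 0x02 + 2 + imm 0 = 0x8c0c

0x8c0c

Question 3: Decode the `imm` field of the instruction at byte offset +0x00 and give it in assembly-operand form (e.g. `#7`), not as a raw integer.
#81

[00] 6b d1 → 0x6bd1
  op=0x6bd1>>11=0xd ⇒ andi (RI)
  [10:7] rd=7 = $7
  [6:0] imm=81 = #81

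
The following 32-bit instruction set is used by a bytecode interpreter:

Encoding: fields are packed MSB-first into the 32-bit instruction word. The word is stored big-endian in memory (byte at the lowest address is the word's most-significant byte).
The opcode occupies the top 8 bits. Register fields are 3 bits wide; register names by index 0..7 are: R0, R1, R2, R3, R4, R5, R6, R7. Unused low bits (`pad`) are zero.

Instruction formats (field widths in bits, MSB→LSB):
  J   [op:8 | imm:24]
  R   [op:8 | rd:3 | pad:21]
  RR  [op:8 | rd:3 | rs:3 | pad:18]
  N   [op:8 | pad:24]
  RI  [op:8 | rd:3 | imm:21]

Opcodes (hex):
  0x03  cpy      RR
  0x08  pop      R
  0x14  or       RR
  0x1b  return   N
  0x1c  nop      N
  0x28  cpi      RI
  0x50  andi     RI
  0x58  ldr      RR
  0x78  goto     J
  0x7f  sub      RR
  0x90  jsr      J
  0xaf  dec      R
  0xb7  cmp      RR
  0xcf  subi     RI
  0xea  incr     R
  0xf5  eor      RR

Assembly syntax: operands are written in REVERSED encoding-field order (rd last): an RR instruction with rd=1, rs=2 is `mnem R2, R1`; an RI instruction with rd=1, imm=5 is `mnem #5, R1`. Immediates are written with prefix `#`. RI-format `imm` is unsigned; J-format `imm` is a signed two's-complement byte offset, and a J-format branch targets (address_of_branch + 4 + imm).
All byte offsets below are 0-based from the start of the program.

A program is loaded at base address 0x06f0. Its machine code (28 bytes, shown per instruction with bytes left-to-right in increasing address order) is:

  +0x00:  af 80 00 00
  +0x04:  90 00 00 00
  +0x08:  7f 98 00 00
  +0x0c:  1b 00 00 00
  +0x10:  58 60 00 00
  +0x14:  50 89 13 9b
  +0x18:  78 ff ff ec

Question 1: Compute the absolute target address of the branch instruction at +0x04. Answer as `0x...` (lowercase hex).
@+04  big-endian(90 00 00 00) = 0x90000000
  opcode bits[31:24]=0x90: jsr/J
  imm: (w>>0)&0xffffff=0x0 → #0
  target = base 0x06f0 + off 0x04 + 4 + imm 0 = 0x06f8

0x06f8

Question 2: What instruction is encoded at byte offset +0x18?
goto #-20

@+18  big-endian(78 ff ff ec) = 0x78ffffec
  top 8b → 0x78 → goto [J]
  imm@[23:0]=0xffffec (s24→-20) ⇒ #-20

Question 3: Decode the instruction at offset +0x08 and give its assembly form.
sub R6, R4

+0x08: 7f 98 00 00 ⇒ word 0x7f980000 (big)
  opcode bits[31:24]=0x7f: sub/RR
  rd: (w>>21)&0x7=0x4 → R4
  rs: (w>>18)&0x7=0x6 → R6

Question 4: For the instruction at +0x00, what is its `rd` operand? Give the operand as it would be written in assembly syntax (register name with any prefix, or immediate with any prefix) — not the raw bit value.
off 0x00: read af 80 00 00 as big → 0xaf800000
  op=0xaf800000>>24=0xaf ⇒ dec (R)
  [23:21] rd=4 = R4

R4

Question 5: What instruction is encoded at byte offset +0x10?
ldr R0, R3

@+10  big-endian(58 60 00 00) = 0x58600000
  opcode bits[31:24]=0x58: ldr/RR
  [23:21] rd=3 = R3
  [20:18] rs=0 = R0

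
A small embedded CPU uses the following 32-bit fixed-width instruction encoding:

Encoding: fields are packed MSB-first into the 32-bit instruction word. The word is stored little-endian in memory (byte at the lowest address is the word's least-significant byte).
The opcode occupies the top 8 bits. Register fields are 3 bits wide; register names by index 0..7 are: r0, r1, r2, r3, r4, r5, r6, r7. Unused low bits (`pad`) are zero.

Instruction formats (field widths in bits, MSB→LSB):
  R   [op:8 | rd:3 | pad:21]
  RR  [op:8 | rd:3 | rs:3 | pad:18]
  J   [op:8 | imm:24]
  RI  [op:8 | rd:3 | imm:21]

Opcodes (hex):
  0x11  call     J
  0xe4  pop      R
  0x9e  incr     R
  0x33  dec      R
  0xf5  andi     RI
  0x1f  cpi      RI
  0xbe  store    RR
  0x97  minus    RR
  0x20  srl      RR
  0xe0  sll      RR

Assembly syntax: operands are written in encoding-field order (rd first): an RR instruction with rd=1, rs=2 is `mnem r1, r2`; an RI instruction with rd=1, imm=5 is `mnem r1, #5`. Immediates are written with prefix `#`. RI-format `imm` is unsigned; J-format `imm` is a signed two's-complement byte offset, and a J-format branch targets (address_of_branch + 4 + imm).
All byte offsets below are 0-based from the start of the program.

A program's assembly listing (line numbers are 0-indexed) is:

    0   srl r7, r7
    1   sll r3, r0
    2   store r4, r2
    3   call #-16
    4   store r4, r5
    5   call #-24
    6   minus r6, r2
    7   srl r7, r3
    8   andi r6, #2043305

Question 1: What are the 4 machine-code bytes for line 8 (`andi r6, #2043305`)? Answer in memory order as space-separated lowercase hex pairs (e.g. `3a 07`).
8. andi fields op=0xf5:8|rd=6:3|imm=2043305:21 → word f5df2da9h → a9 2d df f5

a9 2d df f5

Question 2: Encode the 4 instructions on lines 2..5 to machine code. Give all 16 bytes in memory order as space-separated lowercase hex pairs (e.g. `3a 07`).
line 2 (store): pack op=0xbe:8|rd=4:3|rs=2:3|pad=0:18 = 0xbe880000; little→ 00 00 88 be
line 3 (call): pack op=0x11:8|imm=-16:24 = 0x11fffff0; little→ f0 ff ff 11
line 4 (store): pack op=0xbe:8|rd=4:3|rs=5:3|pad=0:18 = 0xbe940000; little→ 00 00 94 be
line 5 (call): pack op=0x11:8|imm=-24:24 = 0x11ffffe8; little→ e8 ff ff 11

00 00 88 be f0 ff ff 11 00 00 94 be e8 ff ff 11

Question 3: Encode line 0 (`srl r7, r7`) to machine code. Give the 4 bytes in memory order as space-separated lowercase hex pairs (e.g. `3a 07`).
00 00 fc 20

0. srl fields op=0x20:8|rd=7:3|rs=7:3|pad=0:18 → word 20fc0000h → 00 00 fc 20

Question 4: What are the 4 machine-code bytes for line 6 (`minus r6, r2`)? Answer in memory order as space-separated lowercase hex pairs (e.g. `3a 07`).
line 6 (minus): pack op=0x97:8|rd=6:3|rs=2:3|pad=0:18 = 0x97c80000; little→ 00 00 c8 97

00 00 c8 97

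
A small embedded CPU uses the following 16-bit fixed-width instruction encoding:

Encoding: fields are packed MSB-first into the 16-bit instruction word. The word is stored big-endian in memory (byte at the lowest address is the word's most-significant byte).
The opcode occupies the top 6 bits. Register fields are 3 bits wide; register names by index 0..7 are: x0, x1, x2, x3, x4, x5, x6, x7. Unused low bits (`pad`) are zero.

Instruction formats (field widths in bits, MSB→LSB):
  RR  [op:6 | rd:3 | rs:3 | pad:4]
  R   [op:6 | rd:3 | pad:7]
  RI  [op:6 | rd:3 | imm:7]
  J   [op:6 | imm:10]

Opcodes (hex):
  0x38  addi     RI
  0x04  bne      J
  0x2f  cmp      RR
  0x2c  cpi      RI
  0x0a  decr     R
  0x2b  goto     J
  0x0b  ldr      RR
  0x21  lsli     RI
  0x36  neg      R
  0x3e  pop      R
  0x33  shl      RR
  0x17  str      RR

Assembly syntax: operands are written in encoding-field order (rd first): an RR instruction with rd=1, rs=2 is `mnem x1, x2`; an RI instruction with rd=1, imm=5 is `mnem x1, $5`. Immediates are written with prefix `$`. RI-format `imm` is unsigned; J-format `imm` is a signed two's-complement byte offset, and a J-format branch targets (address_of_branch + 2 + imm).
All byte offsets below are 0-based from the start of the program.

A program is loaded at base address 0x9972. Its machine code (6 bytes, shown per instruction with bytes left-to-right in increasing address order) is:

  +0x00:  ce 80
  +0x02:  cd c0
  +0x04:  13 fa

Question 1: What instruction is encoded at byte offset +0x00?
off 0x00: read ce 80 as big → 0xce80
  op=0xce80>>10=0x33 ⇒ shl (RR)
  [9:7] rd=5 = x5
  [6:4] rs=0 = x0

shl x5, x0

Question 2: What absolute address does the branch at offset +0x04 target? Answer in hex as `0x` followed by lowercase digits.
+0x04: 13 fa ⇒ word 0x13fa (big)
  top 6b → 0x4 → bne [J]
  imm@[9:0]=0x3fa (s10→-6) ⇒ $-6
  target = base 0x9972 + off 0x04 + 2 + imm -6 = 0x9972

0x9972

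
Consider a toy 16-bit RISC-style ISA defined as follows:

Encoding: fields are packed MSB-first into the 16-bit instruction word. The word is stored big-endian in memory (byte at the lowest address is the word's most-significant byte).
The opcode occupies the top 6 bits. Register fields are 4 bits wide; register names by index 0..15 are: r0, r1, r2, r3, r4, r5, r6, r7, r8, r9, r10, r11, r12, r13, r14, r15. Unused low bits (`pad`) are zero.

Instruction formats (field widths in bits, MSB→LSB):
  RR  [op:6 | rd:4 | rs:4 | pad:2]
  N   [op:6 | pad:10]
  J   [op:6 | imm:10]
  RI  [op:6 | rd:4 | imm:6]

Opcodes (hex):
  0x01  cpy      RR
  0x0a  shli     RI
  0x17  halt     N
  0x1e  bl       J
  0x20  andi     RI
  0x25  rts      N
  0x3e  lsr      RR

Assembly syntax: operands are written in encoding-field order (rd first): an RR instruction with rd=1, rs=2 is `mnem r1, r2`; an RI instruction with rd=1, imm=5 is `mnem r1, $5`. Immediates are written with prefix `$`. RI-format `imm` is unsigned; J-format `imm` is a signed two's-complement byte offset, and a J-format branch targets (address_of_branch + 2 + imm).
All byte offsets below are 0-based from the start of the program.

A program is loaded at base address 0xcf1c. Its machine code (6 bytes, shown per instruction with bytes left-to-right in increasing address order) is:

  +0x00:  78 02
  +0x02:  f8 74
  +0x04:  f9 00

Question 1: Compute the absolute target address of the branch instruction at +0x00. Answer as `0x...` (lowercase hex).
0xcf20

off 0x00: read 78 02 as big → 0x7802
  op=0x7802>>10=0x1e ⇒ bl (J)
  imm: (w>>0)&0x3ff=0x2 → $2
  target = base 0xcf1c + off 0x00 + 2 + imm 2 = 0xcf20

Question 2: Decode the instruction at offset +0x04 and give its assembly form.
lsr r4, r0

off 0x04: read f9 00 as big → 0xf900
  opcode bits[15:10]=0x3e: lsr/RR
  rd: (w>>6)&0xf=0x4 → r4
  rs: (w>>2)&0xf=0x0 → r0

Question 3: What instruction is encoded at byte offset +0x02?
off 0x02: read f8 74 as big → 0xf874
  op=0xf874>>10=0x3e ⇒ lsr (RR)
  rd: (w>>6)&0xf=0x1 → r1
  rs: (w>>2)&0xf=0xd → r13

lsr r1, r13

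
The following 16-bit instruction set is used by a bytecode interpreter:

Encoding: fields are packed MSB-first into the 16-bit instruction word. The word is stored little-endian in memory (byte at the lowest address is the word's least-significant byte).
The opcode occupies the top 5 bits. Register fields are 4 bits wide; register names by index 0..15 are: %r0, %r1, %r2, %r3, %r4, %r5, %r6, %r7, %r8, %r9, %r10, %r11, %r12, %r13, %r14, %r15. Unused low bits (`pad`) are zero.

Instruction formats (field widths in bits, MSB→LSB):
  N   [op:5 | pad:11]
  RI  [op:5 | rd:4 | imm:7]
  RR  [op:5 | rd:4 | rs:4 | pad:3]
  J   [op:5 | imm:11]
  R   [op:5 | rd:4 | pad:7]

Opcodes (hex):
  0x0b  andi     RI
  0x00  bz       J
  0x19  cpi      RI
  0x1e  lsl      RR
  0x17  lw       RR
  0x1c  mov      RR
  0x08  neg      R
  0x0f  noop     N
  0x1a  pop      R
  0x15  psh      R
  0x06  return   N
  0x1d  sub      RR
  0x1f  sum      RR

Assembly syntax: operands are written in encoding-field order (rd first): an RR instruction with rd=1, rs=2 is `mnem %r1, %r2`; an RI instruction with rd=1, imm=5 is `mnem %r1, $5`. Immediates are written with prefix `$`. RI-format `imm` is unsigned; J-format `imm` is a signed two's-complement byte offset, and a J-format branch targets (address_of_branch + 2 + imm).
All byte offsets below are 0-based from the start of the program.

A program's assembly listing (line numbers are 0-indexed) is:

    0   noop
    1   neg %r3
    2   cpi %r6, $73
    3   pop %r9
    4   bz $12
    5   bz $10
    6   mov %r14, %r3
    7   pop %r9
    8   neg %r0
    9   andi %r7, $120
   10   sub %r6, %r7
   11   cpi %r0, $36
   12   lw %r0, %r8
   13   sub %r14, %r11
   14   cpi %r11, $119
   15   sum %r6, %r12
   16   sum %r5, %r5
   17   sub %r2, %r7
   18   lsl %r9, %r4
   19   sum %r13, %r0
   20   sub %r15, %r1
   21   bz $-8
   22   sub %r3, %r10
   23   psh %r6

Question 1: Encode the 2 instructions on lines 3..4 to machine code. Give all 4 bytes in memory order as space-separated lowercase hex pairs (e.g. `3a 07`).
80 d4 0c 00

L3: pop op=0x1a:5|rd=9:4|pad=0:7 ⇒ 0xd480 ⇒ little 80 d4
L4: bz op=0x0:5|imm=12:11 ⇒ 0x000c ⇒ little 0c 00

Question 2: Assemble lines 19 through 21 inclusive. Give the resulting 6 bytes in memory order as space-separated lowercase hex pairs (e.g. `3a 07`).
80 fe 88 ef f8 07

L19: sum op=0x1f:5|rd=13:4|rs=0:4|pad=0:3 ⇒ 0xfe80 ⇒ little 80 fe
L20: sub op=0x1d:5|rd=15:4|rs=1:4|pad=0:3 ⇒ 0xef88 ⇒ little 88 ef
L21: bz op=0x0:5|imm=-8:11 ⇒ 0x07f8 ⇒ little f8 07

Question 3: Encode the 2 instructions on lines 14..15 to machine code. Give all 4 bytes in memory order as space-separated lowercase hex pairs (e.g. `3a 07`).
14. cpi fields op=0x19:5|rd=11:4|imm=119:7 → word cdf7h → f7 cd
15. sum fields op=0x1f:5|rd=6:4|rs=12:4|pad=0:3 → word fb60h → 60 fb

f7 cd 60 fb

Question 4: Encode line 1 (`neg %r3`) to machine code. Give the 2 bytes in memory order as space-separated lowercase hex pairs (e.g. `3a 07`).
line 1 (neg): pack op=0x8:5|rd=3:4|pad=0:7 = 0x4180; little→ 80 41

80 41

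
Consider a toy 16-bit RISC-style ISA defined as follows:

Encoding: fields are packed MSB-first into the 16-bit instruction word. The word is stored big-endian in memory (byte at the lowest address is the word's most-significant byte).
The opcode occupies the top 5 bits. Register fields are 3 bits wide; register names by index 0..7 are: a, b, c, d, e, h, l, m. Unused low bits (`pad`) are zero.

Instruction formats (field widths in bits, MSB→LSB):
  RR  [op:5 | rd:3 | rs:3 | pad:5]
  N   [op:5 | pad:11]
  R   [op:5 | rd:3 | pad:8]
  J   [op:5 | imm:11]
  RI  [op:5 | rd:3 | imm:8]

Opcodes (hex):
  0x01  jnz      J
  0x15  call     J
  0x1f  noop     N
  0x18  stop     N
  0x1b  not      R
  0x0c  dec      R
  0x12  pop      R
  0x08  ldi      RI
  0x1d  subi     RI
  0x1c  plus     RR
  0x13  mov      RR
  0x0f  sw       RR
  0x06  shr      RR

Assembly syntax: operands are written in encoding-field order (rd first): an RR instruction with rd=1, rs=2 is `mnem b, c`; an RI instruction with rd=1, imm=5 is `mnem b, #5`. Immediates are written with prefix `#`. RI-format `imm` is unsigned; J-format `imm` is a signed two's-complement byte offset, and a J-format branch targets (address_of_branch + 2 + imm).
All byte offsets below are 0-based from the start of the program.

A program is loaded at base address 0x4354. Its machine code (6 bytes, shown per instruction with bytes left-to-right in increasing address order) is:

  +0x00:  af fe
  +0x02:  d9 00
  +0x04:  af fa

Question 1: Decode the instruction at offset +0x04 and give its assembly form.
call #-6

off 0x04: read af fa as big → 0xaffa
  opcode bits[15:11]=0x15: call/J
  imm: (w>>0)&0x7ff=0x7fa (s11→-6) → #-6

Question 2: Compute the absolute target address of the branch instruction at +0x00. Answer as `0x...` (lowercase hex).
0x4354

+0x00: af fe ⇒ word 0xaffe (big)
  op=0xaffe>>11=0x15 ⇒ call (J)
  [10:0] imm=2046 (s11→-2) = #-2
  target = base 0x4354 + off 0x00 + 2 + imm -2 = 0x4354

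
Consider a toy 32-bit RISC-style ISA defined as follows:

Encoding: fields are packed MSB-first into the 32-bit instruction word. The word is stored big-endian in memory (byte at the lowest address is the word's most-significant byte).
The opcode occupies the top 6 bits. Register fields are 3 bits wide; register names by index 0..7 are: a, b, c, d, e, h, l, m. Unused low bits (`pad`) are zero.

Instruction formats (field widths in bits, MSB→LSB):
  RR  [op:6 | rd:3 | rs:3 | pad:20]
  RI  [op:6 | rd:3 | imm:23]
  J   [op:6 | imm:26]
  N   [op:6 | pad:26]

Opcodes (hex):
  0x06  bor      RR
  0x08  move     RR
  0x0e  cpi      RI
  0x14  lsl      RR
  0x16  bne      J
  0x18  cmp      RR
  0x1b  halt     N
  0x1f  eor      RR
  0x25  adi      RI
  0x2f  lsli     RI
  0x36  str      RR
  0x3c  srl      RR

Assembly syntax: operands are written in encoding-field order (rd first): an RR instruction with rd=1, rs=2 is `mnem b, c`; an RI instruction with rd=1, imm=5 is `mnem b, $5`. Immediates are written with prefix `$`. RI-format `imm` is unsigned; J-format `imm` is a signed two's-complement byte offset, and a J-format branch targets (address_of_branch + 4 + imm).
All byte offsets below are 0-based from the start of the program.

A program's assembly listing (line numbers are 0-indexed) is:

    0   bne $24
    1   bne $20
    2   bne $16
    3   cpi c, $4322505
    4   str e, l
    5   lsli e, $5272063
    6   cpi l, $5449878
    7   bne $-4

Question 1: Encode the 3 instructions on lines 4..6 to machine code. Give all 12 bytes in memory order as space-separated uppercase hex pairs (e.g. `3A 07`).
DA 60 00 00 BE 50 71 FF 3B 53 28 96

line 4 (str): pack op=0x36:6|rd=4:3|rs=6:3|pad=0:20 = 0xda600000; big→ da 60 00 00
line 5 (lsli): pack op=0x2f:6|rd=4:3|imm=5272063:23 = 0xbe5071ff; big→ be 50 71 ff
line 6 (cpi): pack op=0xe:6|rd=6:3|imm=5449878:23 = 0x3b532896; big→ 3b 53 28 96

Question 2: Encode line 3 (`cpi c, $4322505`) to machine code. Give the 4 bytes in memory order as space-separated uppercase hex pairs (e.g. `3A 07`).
39 41 F4 C9

line 3 (cpi): pack op=0xe:6|rd=2:3|imm=4322505:23 = 0x3941f4c9; big→ 39 41 f4 c9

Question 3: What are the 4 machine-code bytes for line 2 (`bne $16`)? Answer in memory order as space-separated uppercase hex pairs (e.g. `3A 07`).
L2: bne op=0x16:6|imm=16:26 ⇒ 0x58000010 ⇒ big 58 00 00 10

58 00 00 10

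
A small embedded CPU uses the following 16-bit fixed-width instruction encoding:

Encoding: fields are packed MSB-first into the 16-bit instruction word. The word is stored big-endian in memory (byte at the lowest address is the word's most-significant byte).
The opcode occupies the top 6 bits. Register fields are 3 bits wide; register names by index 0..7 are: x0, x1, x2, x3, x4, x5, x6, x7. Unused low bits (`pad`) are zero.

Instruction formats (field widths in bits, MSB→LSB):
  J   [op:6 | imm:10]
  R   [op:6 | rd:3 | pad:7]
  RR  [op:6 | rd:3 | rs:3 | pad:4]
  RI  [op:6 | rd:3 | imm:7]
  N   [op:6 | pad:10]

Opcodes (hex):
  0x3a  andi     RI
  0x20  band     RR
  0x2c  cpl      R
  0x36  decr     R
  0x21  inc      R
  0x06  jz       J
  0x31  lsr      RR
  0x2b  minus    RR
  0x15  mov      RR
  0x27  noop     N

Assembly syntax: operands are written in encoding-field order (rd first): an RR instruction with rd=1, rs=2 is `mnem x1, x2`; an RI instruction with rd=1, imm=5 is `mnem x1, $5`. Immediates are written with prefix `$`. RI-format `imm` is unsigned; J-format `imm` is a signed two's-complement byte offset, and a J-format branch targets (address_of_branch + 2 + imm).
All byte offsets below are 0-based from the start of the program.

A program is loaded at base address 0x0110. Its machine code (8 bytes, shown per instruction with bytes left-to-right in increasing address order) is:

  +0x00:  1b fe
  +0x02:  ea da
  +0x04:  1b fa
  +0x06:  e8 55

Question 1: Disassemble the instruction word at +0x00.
jz $-2

@+00  big-endian(1b fe) = 0x1bfe
  opcode bits[15:10]=0x6: jz/J
  imm@[9:0]=0x3fe (s10→-2) ⇒ $-2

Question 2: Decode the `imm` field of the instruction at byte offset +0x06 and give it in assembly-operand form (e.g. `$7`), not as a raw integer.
$85

+0x06: e8 55 ⇒ word 0xe855 (big)
  opcode bits[15:10]=0x3a: andi/RI
  rd: (w>>7)&0x7=0x0 → x0
  imm: (w>>0)&0x7f=0x55 → $85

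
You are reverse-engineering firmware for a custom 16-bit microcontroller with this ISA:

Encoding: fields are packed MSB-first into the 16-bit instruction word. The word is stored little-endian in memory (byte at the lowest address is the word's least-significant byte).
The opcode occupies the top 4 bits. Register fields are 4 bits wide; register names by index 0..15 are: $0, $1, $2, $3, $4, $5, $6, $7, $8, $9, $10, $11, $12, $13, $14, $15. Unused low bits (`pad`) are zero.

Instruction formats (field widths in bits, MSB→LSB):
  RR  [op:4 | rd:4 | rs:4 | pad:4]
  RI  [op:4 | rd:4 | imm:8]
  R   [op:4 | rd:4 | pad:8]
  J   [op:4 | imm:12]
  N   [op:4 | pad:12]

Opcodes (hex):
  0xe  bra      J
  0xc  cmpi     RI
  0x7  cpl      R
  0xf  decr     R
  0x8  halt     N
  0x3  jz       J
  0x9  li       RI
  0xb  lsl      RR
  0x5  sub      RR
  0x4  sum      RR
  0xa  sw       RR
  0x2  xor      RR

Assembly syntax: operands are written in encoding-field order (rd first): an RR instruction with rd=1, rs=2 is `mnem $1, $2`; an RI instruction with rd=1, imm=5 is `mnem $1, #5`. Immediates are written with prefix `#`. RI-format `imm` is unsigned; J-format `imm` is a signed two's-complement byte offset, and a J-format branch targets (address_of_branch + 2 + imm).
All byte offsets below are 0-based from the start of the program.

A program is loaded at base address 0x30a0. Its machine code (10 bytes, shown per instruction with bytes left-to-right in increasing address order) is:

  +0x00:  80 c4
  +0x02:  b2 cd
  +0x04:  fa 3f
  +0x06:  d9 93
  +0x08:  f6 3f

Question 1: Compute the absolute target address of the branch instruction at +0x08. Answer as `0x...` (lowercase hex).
@+08  little-endian(f6 3f) = 0x3ff6
  opcode bits[15:12]=0x3: jz/J
  imm@[11:0]=0xff6 (s12→-10) ⇒ #-10
  target = base 0x30a0 + off 0x08 + 2 + imm -10 = 0x30a0

0x30a0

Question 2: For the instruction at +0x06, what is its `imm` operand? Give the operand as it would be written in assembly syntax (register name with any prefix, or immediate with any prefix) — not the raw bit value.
[06] d9 93 → 0x93d9
  opcode bits[15:12]=0x9: li/RI
  [11:8] rd=3 = $3
  [7:0] imm=217 = #217

#217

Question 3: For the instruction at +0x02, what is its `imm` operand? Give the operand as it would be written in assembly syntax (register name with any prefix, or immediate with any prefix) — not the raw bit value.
#178

[02] b2 cd → 0xcdb2
  opcode bits[15:12]=0xc: cmpi/RI
  rd@[11:8]=0xd ⇒ $13
  imm@[7:0]=0xb2 ⇒ #178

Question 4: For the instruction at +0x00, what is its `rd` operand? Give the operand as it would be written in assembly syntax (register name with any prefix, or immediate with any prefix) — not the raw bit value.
+0x00: 80 c4 ⇒ word 0xc480 (little)
  top 4b → 0xc → cmpi [RI]
  rd@[11:8]=0x4 ⇒ $4
  imm@[7:0]=0x80 ⇒ #128

$4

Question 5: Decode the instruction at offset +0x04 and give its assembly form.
@+04  little-endian(fa 3f) = 0x3ffa
  opcode bits[15:12]=0x3: jz/J
  [11:0] imm=4090 (s12→-6) = #-6

jz #-6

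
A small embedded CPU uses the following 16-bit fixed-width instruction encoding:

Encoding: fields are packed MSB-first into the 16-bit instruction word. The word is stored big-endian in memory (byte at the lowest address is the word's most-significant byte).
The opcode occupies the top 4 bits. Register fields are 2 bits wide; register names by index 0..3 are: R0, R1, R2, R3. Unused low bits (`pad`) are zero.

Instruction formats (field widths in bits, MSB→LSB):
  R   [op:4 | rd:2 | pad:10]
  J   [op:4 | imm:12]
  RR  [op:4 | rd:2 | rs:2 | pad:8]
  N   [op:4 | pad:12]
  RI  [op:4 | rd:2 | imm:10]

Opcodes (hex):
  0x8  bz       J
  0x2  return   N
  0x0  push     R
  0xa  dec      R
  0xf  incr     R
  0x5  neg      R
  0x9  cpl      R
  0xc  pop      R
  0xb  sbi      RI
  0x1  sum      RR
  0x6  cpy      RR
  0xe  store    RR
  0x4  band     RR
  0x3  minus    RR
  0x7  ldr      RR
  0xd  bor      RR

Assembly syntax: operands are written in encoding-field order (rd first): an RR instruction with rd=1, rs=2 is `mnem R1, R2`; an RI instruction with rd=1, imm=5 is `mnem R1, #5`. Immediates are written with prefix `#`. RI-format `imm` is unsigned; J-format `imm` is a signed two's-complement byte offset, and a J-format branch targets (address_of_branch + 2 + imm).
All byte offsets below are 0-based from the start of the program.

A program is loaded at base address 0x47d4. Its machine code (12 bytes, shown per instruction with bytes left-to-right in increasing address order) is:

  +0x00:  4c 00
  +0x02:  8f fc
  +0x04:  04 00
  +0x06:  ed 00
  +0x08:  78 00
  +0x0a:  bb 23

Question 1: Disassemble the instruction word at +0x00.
off 0x00: read 4c 00 as big → 0x4c00
  top 4b → 0x4 → band [RR]
  rd@[11:10]=0x3 ⇒ R3
  rs@[9:8]=0x0 ⇒ R0

band R3, R0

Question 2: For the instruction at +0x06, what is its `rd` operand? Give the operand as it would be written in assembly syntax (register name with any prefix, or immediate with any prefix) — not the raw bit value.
@+06  big-endian(ed 00) = 0xed00
  op=0xed00>>12=0xe ⇒ store (RR)
  rd@[11:10]=0x3 ⇒ R3
  rs@[9:8]=0x1 ⇒ R1

R3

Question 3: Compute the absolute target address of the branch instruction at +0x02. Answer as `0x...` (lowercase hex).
0x47d4

off 0x02: read 8f fc as big → 0x8ffc
  op=0x8ffc>>12=0x8 ⇒ bz (J)
  [11:0] imm=4092 (s12→-4) = #-4
  target = base 0x47d4 + off 0x02 + 2 + imm -4 = 0x47d4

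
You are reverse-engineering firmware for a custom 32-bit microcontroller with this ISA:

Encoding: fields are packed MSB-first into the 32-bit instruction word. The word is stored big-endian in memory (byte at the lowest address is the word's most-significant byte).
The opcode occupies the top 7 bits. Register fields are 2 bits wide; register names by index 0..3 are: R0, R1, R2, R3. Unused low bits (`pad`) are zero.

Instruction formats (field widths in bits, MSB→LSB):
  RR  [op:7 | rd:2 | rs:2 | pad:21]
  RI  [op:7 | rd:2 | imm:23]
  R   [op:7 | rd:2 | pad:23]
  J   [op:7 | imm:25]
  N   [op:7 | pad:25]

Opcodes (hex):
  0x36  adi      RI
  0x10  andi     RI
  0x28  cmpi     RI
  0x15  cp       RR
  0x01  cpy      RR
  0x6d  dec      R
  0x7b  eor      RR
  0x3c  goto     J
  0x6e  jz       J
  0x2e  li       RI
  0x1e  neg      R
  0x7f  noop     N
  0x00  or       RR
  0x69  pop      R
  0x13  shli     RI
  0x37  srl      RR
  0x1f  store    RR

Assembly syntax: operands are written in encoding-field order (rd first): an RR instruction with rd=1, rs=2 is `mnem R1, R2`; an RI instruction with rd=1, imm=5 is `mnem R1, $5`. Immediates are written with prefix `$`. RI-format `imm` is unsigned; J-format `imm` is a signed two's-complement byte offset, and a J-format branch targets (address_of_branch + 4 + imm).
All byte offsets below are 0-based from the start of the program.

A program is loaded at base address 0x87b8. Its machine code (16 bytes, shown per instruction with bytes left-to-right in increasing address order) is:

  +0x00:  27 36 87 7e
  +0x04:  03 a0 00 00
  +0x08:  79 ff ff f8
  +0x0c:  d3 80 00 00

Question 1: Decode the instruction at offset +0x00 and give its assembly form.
shli R2, $3573630

+0x00: 27 36 87 7e ⇒ word 0x2736877e (big)
  opcode bits[31:25]=0x13: shli/RI
  [24:23] rd=2 = R2
  [22:0] imm=3573630 = $3573630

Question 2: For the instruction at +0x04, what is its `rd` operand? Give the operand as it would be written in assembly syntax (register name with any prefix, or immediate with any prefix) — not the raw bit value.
+0x04: 03 a0 00 00 ⇒ word 0x03a00000 (big)
  opcode bits[31:25]=0x1: cpy/RR
  rd@[24:23]=0x3 ⇒ R3
  rs@[22:21]=0x1 ⇒ R1

R3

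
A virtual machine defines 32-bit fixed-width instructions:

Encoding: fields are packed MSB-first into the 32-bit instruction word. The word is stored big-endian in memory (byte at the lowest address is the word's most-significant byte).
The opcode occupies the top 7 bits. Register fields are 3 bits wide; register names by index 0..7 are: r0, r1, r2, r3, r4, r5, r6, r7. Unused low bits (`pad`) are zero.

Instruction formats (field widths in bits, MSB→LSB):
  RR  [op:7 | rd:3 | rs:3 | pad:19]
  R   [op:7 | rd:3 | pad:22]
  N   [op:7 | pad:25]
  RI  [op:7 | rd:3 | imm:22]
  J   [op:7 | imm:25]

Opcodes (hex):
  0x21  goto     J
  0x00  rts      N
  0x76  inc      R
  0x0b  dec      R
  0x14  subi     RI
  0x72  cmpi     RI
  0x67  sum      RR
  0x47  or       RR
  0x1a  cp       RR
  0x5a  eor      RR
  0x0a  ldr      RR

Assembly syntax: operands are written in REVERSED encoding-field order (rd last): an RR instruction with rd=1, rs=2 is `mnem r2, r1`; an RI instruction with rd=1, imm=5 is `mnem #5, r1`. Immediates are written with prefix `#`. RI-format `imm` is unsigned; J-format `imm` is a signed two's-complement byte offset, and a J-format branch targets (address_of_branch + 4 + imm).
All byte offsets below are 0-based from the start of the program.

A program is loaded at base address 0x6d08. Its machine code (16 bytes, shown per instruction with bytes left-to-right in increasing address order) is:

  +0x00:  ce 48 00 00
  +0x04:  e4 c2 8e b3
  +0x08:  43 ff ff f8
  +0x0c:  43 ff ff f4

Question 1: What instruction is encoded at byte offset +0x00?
+0x00: ce 48 00 00 ⇒ word 0xce480000 (big)
  top 7b → 0x67 → sum [RR]
  rd: (w>>22)&0x7=0x1 → r1
  rs: (w>>19)&0x7=0x1 → r1

sum r1, r1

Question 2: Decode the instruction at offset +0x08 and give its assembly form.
off 0x08: read 43 ff ff f8 as big → 0x43fffff8
  opcode bits[31:25]=0x21: goto/J
  imm@[24:0]=0x1fffff8 (s25→-8) ⇒ #-8

goto #-8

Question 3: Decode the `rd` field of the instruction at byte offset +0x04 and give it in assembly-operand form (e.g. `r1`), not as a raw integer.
r3

[04] e4 c2 8e b3 → 0xe4c28eb3
  opcode bits[31:25]=0x72: cmpi/RI
  [24:22] rd=3 = r3
  [21:0] imm=167603 = #167603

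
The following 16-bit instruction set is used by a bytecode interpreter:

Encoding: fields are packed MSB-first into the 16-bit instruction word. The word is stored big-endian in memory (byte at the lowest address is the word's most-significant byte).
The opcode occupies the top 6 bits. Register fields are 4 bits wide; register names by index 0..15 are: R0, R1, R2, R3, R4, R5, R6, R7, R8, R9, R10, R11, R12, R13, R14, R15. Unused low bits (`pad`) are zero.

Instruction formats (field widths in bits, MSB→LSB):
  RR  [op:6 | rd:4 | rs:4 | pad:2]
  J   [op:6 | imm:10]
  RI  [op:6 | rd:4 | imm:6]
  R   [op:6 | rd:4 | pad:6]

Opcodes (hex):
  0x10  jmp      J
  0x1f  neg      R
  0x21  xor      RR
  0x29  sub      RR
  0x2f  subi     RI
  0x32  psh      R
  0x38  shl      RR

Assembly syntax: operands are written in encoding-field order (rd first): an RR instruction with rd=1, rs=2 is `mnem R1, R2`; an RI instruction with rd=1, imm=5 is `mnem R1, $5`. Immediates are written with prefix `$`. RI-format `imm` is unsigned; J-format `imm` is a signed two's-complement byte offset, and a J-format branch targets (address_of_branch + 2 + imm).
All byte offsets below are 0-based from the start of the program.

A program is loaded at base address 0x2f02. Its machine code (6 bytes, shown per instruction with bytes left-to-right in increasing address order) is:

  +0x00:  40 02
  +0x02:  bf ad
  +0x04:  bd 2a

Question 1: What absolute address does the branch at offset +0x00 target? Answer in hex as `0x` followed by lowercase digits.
+0x00: 40 02 ⇒ word 0x4002 (big)
  top 6b → 0x10 → jmp [J]
  [9:0] imm=2 = $2
  target = base 0x2f02 + off 0x00 + 2 + imm 2 = 0x2f06

0x2f06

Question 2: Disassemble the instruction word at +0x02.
off 0x02: read bf ad as big → 0xbfad
  opcode bits[15:10]=0x2f: subi/RI
  [9:6] rd=14 = R14
  [5:0] imm=45 = $45

subi R14, $45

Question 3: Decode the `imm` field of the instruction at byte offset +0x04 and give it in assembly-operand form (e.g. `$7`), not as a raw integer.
off 0x04: read bd 2a as big → 0xbd2a
  top 6b → 0x2f → subi [RI]
  rd: (w>>6)&0xf=0x4 → R4
  imm: (w>>0)&0x3f=0x2a → $42

$42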